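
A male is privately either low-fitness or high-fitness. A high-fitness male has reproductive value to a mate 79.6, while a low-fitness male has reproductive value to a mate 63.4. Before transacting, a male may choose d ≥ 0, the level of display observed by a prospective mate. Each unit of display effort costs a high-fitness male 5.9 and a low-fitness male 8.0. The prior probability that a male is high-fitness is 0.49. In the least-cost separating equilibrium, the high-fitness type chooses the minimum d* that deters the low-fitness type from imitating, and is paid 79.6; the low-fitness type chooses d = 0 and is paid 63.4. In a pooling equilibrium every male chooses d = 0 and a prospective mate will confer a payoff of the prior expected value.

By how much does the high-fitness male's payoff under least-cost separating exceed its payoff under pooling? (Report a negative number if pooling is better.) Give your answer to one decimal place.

Least-cost separating signal: d* solves 63.4 = 79.6 − 8.0·d*, so d* = (79.6 − 63.4)/8.0 = 2.025.
High-fitness type's separating payoff: 79.6 − 5.9 × d* = 79.6 − 5.9 × (79.6 − 63.4)/8.0 = 79.6 − 95.58/8.0 ≈ 67.653.
Pooling payoff: 0.49 × 79.6 + 0.51 × 63.4 = 71.338.
Difference: 67.653 − 71.338 = -3.685, i.e. -3.7 to one decimal place.
The high-fitness type would prefer the pooling outcome.

-3.7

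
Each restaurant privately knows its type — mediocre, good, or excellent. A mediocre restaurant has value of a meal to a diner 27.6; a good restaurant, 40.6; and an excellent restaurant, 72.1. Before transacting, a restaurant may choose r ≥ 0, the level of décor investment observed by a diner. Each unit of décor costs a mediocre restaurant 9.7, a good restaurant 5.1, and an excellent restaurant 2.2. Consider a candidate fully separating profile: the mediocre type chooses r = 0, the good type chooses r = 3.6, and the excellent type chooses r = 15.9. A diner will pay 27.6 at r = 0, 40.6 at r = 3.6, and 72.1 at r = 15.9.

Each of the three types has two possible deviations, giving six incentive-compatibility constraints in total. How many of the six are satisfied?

Good (own payoff 40.6 − 5.1×3.6 = 22.24): to r=0 gives 27.6 → profitable ✗; to r=15.9 gives 72.1 − 5.1×15.9 = -8.99 → no gain ✓.
Excellent (own payoff 72.1 − 2.2×15.9 = 37.12): to r=0 gives 27.6 → no gain ✓; to r=3.6 gives 40.6 − 2.2×3.6 = 32.68 → no gain ✓.
Mediocre (own payoff 27.6): to r=3.6 gives 40.6 − 9.7×3.6 = 5.68 → no gain ✓; to r=15.9 gives 72.1 − 9.7×15.9 = -82.13 → no gain ✓.
5 of the 6 constraints hold; not an equilibrium.

5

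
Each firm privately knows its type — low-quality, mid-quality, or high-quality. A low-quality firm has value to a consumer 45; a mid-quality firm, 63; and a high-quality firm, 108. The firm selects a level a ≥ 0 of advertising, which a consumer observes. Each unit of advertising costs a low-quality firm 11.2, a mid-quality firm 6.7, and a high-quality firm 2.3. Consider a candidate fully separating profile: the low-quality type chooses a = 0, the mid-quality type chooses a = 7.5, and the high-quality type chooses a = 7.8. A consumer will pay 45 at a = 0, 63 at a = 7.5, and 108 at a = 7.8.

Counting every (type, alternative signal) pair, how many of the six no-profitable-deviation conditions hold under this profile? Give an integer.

High-quality (own payoff 108 − 2.3×7.8 = 90.06): to a=0 gives 45 → no gain ✓; to a=7.5 gives 63 − 2.3×7.5 = 45.75 → no gain ✓.
Mid-quality (own payoff 63 − 6.7×7.5 = 12.75): to a=0 gives 45 → profitable ✗; to a=7.8 gives 108 − 6.7×7.8 = 55.74 → profitable ✗.
Low-quality (own payoff 45): to a=7.5 gives 63 − 11.2×7.5 = -21 → no gain ✓; to a=7.8 gives 108 − 11.2×7.8 = 20.64 → no gain ✓.
4 of the 6 constraints hold; not an equilibrium.

4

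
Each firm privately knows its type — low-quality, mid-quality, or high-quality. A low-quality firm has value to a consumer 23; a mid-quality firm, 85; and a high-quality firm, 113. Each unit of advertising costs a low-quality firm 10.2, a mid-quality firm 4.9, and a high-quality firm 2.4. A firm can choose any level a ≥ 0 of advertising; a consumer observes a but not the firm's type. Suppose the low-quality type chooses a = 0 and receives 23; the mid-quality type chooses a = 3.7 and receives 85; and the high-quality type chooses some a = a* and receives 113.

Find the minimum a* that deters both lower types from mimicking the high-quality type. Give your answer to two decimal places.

Low-quality type (on-path payoff 23) won't mimic when 23 ≥ 113 − 10.2·a*, i.e. a* ≥ 8.82.
Mid-quality type (on-path payoff 85 − 4.9×3.7 = 66.87) won't mimic when 66.87 ≥ 113 − 4.9·a*, i.e. a* ≥ 9.41.
Both must hold, so a* = max(8.82, 9.41) = 9.41. The mid-quality type's constraint binds.

9.41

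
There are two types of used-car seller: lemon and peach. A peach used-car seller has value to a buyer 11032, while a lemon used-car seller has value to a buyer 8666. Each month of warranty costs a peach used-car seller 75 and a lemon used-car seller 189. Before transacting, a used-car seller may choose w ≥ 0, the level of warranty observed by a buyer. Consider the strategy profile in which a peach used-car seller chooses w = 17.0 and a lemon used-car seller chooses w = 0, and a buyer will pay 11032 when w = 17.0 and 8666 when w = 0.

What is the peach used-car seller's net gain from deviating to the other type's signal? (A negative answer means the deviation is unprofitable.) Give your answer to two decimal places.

Playing w = 17.0 the peach used-car seller receives 11032 − 75 × 17.0 = 9757.
Deviating to w = 0 yields 8666 instead.
Gain from deviating: 8666 − 9757 = -1091.00.
The gain is negative, so the peach type's incentive-compatibility constraint is satisfied.

-1091.00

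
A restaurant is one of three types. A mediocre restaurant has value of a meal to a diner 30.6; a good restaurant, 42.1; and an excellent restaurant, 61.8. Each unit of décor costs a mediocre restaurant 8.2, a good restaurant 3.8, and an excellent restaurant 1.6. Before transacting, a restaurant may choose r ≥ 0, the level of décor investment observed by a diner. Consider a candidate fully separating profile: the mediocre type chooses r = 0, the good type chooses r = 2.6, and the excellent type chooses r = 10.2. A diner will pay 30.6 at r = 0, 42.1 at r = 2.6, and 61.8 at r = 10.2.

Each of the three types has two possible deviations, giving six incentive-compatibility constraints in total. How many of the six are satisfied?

6

Excellent (own payoff 61.8 − 1.6×10.2 = 45.48): to r=0 gives 30.6 → no gain ✓; to r=2.6 gives 42.1 − 1.6×2.6 = 37.94 → no gain ✓.
Mediocre (own payoff 30.6): to r=2.6 gives 42.1 − 8.2×2.6 = 20.78 → no gain ✓; to r=10.2 gives 61.8 − 8.2×10.2 = -21.84 → no gain ✓.
Good (own payoff 42.1 − 3.8×2.6 = 32.22): to r=0 gives 30.6 → no gain ✓; to r=10.2 gives 61.8 − 3.8×10.2 = 23.04 → no gain ✓.
6 of the 6 constraints hold; this profile is a separating equilibrium.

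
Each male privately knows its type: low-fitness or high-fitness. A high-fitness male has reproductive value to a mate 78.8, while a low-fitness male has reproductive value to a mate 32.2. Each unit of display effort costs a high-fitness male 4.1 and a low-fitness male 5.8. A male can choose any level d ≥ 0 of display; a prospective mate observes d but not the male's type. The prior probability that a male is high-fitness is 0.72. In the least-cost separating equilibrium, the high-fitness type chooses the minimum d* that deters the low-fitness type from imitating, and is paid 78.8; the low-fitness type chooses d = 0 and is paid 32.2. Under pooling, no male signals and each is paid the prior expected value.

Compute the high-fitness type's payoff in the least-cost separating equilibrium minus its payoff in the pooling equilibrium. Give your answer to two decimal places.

Least-cost separating signal: d* solves 32.2 = 78.8 − 5.8·d*, so d* = (78.8 − 32.2)/5.8 ≈ 8.0345.
High-fitness type's separating payoff: 78.8 − 4.1 × d* = 78.8 − 4.1 × (78.8 − 32.2)/5.8 = 78.8 − 191.06/5.8 ≈ 45.8586.
Pooling payoff: 0.72 × 78.8 + 0.28 × 32.2 = 65.752.
Difference: 45.8586 − 65.752 = -19.8934, i.e. -19.89 to two decimal places.
The high-fitness type would prefer the pooling outcome.

-19.89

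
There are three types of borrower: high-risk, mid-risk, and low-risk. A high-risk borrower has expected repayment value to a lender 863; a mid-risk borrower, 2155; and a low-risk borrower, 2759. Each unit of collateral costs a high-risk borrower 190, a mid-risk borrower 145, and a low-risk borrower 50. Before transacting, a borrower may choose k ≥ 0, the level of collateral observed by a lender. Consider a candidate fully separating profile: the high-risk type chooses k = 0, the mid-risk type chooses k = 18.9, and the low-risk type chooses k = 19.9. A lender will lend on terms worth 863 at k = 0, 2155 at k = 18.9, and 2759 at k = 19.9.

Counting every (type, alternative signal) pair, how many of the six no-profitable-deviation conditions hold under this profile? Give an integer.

Low-risk (own payoff 2759 − 50×19.9 = 1764): to k=0 gives 863 → no gain ✓; to k=18.9 gives 2155 − 50×18.9 = 1210 → no gain ✓.
High-risk (own payoff 863): to k=18.9 gives 2155 − 190×18.9 = -1436 → no gain ✓; to k=19.9 gives 2759 − 190×19.9 = -1022 → no gain ✓.
Mid-risk (own payoff 2155 − 145×18.9 = -585.5): to k=0 gives 863 → profitable ✗; to k=19.9 gives 2759 − 145×19.9 = -126.5 → profitable ✗.
4 of the 6 constraints hold; not an equilibrium.

4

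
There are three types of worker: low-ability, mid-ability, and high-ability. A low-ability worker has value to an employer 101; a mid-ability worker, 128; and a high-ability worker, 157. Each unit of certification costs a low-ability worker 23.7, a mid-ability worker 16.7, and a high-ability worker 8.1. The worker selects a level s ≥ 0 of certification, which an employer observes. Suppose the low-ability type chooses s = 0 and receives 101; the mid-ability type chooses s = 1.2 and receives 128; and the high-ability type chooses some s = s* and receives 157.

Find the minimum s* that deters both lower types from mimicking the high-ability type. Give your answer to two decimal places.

Low-ability type (on-path payoff 101) won't mimic when 101 ≥ 157 − 23.7·s*, i.e. s* ≥ 2.36.
Mid-ability type (on-path payoff 128 − 16.7×1.2 = 107.96) won't mimic when 107.96 ≥ 157 − 16.7·s*, i.e. s* ≥ 2.94.
Both must hold, so s* = max(2.36, 2.94) = 2.94. The mid-ability type's constraint binds.

2.94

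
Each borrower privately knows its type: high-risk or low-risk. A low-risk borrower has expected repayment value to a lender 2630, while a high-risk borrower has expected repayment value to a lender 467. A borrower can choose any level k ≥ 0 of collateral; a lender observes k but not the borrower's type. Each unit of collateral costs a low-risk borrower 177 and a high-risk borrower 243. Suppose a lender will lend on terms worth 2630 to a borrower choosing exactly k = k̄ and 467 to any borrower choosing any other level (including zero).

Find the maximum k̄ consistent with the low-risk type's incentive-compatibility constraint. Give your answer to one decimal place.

Choosing k̄ yields the low-risk type 2630 − 177·k̄; choosing zero yields 467.
The low-risk type is indifferent at 2630 − 177·k̄ = 467, i.e. k̄ = (2630 − 467) / 177 ≈ 12.2.
For any k̄ above 12.2 the low-risk type would rather pool at zero, so separation collapses.

12.2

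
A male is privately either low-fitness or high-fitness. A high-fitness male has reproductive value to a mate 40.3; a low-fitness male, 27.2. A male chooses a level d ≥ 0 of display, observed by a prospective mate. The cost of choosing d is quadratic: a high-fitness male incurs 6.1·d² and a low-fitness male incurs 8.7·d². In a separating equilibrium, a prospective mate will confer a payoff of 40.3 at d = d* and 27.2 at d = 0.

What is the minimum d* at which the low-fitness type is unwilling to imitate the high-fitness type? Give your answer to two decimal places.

1.23

The low-fitness type at d = 0 receives 27.2; imitating at d* yields 40.3 − 8.7·d*².
Indifference: 27.2 = 40.3 − 8.7·d*², so d*² = (40.3 − 27.2) / 8.7 ≈ 1.5057.
d* = √1.5057 ≈ 1.23.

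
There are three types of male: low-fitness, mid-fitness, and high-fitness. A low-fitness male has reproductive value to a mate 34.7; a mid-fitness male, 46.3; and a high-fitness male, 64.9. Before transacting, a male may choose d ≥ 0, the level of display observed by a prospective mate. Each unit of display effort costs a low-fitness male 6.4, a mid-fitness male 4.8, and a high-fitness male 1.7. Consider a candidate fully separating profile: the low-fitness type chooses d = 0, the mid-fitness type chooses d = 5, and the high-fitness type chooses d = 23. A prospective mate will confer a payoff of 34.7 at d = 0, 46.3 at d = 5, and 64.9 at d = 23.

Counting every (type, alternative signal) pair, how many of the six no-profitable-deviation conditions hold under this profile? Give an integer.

3

High-fitness (own payoff 64.9 − 1.7×23 = 25.8): to d=0 gives 34.7 → profitable ✗; to d=5 gives 46.3 − 1.7×5 = 37.8 → profitable ✗.
Low-fitness (own payoff 34.7): to d=5 gives 46.3 − 6.4×5 = 14.3 → no gain ✓; to d=23 gives 64.9 − 6.4×23 = -82.3 → no gain ✓.
Mid-fitness (own payoff 46.3 − 4.8×5 = 22.3): to d=0 gives 34.7 → profitable ✗; to d=23 gives 64.9 − 4.8×23 = -45.5 → no gain ✓.
3 of the 6 constraints hold; not an equilibrium.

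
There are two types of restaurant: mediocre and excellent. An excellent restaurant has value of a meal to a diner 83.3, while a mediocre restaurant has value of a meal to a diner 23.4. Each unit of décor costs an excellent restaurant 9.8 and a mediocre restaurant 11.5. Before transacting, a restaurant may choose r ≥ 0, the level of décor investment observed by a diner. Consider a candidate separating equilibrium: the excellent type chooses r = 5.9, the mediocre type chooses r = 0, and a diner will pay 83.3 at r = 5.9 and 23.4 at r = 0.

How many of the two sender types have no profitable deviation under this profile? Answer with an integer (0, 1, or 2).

Excellent type: signal → 83.3 − 9.8 × 5.9 = 25.48; deviate to 0 → 23.4. IC holds (25.48 ≥ 23.4).
Mediocre type: stay at 0 → 23.4; mimic → 83.3 − 11.5 × 5.9 = 15.45. IC holds (23.4 ≥ 15.45).
2 of 2 constraints hold, so this is a separating equilibrium.

2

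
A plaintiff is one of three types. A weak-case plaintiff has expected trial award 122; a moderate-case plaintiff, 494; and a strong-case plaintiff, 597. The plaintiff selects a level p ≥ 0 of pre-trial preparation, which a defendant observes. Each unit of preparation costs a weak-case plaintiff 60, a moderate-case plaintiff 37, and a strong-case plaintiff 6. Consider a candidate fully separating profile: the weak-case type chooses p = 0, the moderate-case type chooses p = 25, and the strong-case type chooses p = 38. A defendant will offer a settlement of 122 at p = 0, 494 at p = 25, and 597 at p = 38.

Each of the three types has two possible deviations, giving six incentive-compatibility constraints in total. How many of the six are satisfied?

Weak-case (own payoff 122): to p=25 gives 494 − 60×25 = -1006 → no gain ✓; to p=38 gives 597 − 60×38 = -1683 → no gain ✓.
Moderate-case (own payoff 494 − 37×25 = -431): to p=0 gives 122 → profitable ✗; to p=38 gives 597 − 37×38 = -809 → no gain ✓.
Strong-case (own payoff 597 − 6×38 = 369): to p=0 gives 122 → no gain ✓; to p=25 gives 494 − 6×25 = 344 → no gain ✓.
5 of the 6 constraints hold; not an equilibrium.

5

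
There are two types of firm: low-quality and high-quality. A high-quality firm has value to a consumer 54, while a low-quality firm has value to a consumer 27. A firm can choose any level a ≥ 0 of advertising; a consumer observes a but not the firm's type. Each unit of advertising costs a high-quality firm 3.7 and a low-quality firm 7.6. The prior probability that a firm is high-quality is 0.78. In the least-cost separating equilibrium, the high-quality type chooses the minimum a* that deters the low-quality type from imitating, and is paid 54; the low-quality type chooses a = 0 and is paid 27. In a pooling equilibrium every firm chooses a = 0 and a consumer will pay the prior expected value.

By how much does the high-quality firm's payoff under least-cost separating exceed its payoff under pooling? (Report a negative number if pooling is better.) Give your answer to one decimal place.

Least-cost separating signal: a* solves 27 = 54 − 7.6·a*, so a* = (54 − 27)/7.6 ≈ 3.5526.
High-quality type's separating payoff: 54 − 3.7 × a* = 54 − 3.7 × (54 − 27)/7.6 = 54 − 99.9/7.6 ≈ 40.855.
Pooling payoff: 0.78 × 54 + 0.22 × 27 = 48.06.
Difference: 40.855 − 48.06 = -7.205, i.e. -7.2 to one decimal place.
The high-quality type would prefer the pooling outcome.

-7.2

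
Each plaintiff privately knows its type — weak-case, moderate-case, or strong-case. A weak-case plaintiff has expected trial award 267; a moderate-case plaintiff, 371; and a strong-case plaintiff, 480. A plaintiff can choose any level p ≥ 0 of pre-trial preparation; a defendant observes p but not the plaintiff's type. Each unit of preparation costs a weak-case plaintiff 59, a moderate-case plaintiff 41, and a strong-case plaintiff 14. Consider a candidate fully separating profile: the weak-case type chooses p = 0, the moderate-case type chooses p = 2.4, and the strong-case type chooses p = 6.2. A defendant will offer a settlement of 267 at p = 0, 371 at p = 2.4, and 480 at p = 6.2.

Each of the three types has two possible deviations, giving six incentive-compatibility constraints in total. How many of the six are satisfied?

6

Strong-case (own payoff 480 − 14×6.2 = 393.2): to p=0 gives 267 → no gain ✓; to p=2.4 gives 371 − 14×2.4 = 337.4 → no gain ✓.
Weak-case (own payoff 267): to p=2.4 gives 371 − 59×2.4 = 229.4 → no gain ✓; to p=6.2 gives 480 − 59×6.2 = 114.2 → no gain ✓.
Moderate-case (own payoff 371 − 41×2.4 = 272.6): to p=0 gives 267 → no gain ✓; to p=6.2 gives 480 − 41×6.2 = 225.8 → no gain ✓.
6 of the 6 constraints hold; this profile is a separating equilibrium.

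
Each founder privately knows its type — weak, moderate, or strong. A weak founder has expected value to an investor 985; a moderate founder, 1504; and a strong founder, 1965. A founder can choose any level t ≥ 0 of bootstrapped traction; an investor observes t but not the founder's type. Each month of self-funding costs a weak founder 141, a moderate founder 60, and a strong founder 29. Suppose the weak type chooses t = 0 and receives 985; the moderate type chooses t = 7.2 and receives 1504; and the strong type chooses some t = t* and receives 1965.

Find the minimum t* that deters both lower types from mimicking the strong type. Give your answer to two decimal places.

Moderate type (on-path payoff 1504 − 60×7.2 = 1072) won't mimic when 1072 ≥ 1965 − 60·t*, i.e. t* ≥ 14.88.
Weak type (on-path payoff 985) won't mimic when 985 ≥ 1965 − 141·t*, i.e. t* ≥ 6.95.
Both must hold, so t* = max(6.95, 14.88) = 14.88. The moderate type's constraint binds.

14.88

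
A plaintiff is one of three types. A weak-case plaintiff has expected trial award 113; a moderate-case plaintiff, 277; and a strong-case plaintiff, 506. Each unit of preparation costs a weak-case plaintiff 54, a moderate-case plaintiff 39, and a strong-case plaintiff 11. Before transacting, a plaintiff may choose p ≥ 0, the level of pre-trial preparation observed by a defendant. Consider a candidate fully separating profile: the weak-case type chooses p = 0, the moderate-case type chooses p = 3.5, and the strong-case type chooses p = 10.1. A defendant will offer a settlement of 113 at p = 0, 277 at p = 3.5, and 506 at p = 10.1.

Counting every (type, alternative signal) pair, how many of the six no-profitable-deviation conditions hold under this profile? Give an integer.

Weak-case (own payoff 113): to p=3.5 gives 277 − 54×3.5 = 88 → no gain ✓; to p=10.1 gives 506 − 54×10.1 = -39.4 → no gain ✓.
Moderate-case (own payoff 277 − 39×3.5 = 140.5): to p=0 gives 113 → no gain ✓; to p=10.1 gives 506 − 39×10.1 = 112.1 → no gain ✓.
Strong-case (own payoff 506 − 11×10.1 = 394.9): to p=0 gives 113 → no gain ✓; to p=3.5 gives 277 − 11×3.5 = 238.5 → no gain ✓.
6 of the 6 constraints hold; this profile is a separating equilibrium.

6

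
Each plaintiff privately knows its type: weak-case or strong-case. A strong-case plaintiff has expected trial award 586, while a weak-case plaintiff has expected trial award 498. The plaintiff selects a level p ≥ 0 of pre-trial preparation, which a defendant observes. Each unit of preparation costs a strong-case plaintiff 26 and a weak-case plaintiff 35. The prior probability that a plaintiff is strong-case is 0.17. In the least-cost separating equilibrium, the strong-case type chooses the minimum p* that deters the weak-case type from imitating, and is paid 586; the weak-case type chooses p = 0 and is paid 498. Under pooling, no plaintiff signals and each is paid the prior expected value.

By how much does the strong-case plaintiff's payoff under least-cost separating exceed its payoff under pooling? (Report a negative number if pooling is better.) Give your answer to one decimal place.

Least-cost separating signal: p* solves 498 = 586 − 35·p*, so p* = (586 − 498)/35 ≈ 2.5143.
Strong-case type's separating payoff: 586 − 26 × p* = 586 − 26 × (586 − 498)/35 = 586 − 2288/35 ≈ 520.629.
Pooling payoff: 0.17 × 586 + 0.83 × 498 = 512.96.
Difference: 520.629 − 512.96 = 7.669, i.e. 7.7 to one decimal place.
The strong-case type prefers to separate.

7.7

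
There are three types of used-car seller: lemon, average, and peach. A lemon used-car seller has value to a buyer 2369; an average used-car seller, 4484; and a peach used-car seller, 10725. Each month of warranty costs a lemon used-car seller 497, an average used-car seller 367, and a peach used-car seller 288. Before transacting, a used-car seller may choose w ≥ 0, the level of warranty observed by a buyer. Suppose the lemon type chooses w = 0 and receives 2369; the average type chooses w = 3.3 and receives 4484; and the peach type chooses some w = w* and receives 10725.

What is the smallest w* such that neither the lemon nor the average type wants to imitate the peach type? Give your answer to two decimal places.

Lemon type (on-path payoff 2369) won't mimic when 2369 ≥ 10725 − 497·w*, i.e. w* ≥ 16.81.
Average type (on-path payoff 4484 − 367×3.3 = 3272.9) won't mimic when 3272.9 ≥ 10725 − 367·w*, i.e. w* ≥ 20.31.
Both must hold, so w* = max(16.81, 20.31) = 20.31. The average type's constraint binds.

20.31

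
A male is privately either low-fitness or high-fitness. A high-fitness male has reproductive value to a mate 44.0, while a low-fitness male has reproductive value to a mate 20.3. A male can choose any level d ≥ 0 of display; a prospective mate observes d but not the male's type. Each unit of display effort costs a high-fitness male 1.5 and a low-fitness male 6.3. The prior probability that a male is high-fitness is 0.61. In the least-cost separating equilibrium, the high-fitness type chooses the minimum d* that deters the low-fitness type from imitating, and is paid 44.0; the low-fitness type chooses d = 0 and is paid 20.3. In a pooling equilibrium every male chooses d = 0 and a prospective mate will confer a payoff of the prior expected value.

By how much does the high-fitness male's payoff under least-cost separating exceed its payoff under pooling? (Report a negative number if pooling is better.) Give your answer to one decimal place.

3.6

Least-cost separating signal: d* solves 20.3 = 44.0 − 6.3·d*, so d* = (44.0 − 20.3)/6.3 ≈ 3.7619.
High-fitness type's separating payoff: 44.0 − 1.5 × d* = 44.0 − 1.5 × (44.0 − 20.3)/6.3 = 44.0 − 35.55/6.3 ≈ 38.357.
Pooling payoff: 0.61 × 44.0 + 0.39 × 20.3 = 34.757.
Difference: 38.357 − 34.757 = 3.6.
The high-fitness type prefers to separate.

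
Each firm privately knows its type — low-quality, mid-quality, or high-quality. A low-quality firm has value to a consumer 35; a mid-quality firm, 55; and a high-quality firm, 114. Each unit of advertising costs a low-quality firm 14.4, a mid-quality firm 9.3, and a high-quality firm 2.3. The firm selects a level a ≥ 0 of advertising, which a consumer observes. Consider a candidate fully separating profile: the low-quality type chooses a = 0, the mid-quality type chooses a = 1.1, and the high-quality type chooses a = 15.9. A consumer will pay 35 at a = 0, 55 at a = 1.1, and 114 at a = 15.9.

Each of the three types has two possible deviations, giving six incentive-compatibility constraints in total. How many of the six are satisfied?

5

Low-quality (own payoff 35): to a=1.1 gives 55 − 14.4×1.1 = 39.16 → profitable ✗; to a=15.9 gives 114 − 14.4×15.9 = -114.96 → no gain ✓.
High-quality (own payoff 114 − 2.3×15.9 = 77.43): to a=0 gives 35 → no gain ✓; to a=1.1 gives 55 − 2.3×1.1 = 52.47 → no gain ✓.
Mid-quality (own payoff 55 − 9.3×1.1 = 44.77): to a=0 gives 35 → no gain ✓; to a=15.9 gives 114 − 9.3×15.9 = -33.87 → no gain ✓.
5 of the 6 constraints hold; not an equilibrium.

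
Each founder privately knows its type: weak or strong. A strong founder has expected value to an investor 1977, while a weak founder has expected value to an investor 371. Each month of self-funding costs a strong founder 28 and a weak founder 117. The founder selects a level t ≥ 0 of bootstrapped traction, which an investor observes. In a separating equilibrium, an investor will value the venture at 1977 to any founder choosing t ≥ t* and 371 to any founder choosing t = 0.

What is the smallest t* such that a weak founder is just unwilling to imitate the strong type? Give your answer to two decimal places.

13.73

A weak founder choosing t = 0 receives 371.
Imitating at t* instead would pay 1977 at cost 117·t*, netting 1977 − 117·t*.
Indifference: 371 = 1977 − 117·t*, so t* = (1977 − 371) / 117 ≈ 13.73.
This is the weak type's binding incentive-compatibility constraint; any t ≥ 13.73 sustains separation on that side.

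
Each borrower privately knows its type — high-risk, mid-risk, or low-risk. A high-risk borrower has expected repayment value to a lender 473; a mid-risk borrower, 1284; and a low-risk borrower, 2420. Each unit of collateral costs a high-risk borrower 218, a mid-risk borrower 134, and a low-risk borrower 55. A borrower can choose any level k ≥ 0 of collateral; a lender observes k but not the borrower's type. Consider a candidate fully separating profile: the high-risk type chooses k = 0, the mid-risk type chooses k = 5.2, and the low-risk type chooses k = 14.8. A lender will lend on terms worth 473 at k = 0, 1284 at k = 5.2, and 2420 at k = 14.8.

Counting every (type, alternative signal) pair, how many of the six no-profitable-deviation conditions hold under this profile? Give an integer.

High-risk (own payoff 473): to k=5.2 gives 1284 − 218×5.2 = 150.4 → no gain ✓; to k=14.8 gives 2420 − 218×14.8 = -806.4 → no gain ✓.
Low-risk (own payoff 2420 − 55×14.8 = 1606): to k=0 gives 473 → no gain ✓; to k=5.2 gives 1284 − 55×5.2 = 998 → no gain ✓.
Mid-risk (own payoff 1284 − 134×5.2 = 587.2): to k=0 gives 473 → no gain ✓; to k=14.8 gives 2420 − 134×14.8 = 436.8 → no gain ✓.
6 of the 6 constraints hold; this profile is a separating equilibrium.

6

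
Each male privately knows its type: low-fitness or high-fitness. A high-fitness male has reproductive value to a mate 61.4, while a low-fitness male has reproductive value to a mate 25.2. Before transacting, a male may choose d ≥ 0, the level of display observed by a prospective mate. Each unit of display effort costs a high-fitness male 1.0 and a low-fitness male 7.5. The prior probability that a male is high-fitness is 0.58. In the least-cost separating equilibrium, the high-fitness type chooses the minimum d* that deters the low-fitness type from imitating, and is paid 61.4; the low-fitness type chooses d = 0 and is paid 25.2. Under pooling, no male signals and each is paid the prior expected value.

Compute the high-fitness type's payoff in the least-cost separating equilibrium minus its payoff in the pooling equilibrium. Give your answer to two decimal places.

10.38

Least-cost separating signal: d* solves 25.2 = 61.4 − 7.5·d*, so d* = (61.4 − 25.2)/7.5 ≈ 4.8267.
High-fitness type's separating payoff: 61.4 − 1.0 × d* = 61.4 − 1.0 × (61.4 − 25.2)/7.5 = 61.4 − 36.2/7.5 ≈ 56.5733.
Pooling payoff: 0.58 × 61.4 + 0.42 × 25.2 = 46.196.
Difference: 56.5733 − 46.196 = 10.3773, i.e. 10.38 to two decimal places.
The high-fitness type prefers to separate.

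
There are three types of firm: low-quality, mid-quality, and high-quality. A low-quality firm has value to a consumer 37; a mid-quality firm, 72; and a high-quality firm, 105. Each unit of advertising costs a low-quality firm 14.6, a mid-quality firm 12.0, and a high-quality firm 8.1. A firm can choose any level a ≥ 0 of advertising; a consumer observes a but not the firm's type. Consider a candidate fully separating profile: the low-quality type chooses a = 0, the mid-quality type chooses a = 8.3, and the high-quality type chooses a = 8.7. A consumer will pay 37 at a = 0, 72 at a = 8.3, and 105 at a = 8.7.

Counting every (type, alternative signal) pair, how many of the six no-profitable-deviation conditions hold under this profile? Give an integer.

Mid-quality (own payoff 72 − 12.0×8.3 = -27.6): to a=0 gives 37 → profitable ✗; to a=8.7 gives 105 − 12.0×8.7 = 0.6 → profitable ✗.
Low-quality (own payoff 37): to a=8.3 gives 72 − 14.6×8.3 = -49.18 → no gain ✓; to a=8.7 gives 105 − 14.6×8.7 = -22.02 → no gain ✓.
High-quality (own payoff 105 − 8.1×8.7 = 34.53): to a=0 gives 37 → profitable ✗; to a=8.3 gives 72 − 8.1×8.3 = 4.77 → no gain ✓.
3 of the 6 constraints hold; not an equilibrium.

3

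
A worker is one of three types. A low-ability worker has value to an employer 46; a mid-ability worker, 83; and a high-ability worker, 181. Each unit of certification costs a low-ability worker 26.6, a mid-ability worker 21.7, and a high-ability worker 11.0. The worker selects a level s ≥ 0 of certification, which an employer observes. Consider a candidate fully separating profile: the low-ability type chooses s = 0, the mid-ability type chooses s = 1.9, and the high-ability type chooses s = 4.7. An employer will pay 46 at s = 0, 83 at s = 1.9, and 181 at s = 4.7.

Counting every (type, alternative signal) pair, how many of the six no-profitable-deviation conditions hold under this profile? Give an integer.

Mid-ability (own payoff 83 − 21.7×1.9 = 41.77): to s=0 gives 46 → profitable ✗; to s=4.7 gives 181 − 21.7×4.7 = 79.01 → profitable ✗.
High-ability (own payoff 181 − 11.0×4.7 = 129.3): to s=0 gives 46 → no gain ✓; to s=1.9 gives 83 − 11.0×1.9 = 62.1 → no gain ✓.
Low-ability (own payoff 46): to s=1.9 gives 83 − 26.6×1.9 = 32.46 → no gain ✓; to s=4.7 gives 181 − 26.6×4.7 = 55.98 → profitable ✗.
3 of the 6 constraints hold; not an equilibrium.

3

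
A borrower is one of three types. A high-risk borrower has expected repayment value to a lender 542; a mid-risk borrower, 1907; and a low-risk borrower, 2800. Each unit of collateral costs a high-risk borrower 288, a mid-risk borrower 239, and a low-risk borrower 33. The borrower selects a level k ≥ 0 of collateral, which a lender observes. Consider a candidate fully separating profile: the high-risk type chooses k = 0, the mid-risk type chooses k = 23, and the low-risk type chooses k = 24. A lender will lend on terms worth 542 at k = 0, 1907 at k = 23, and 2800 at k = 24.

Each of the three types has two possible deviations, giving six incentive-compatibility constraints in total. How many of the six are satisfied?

4

High-risk (own payoff 542): to k=23 gives 1907 − 288×23 = -4717 → no gain ✓; to k=24 gives 2800 − 288×24 = -4112 → no gain ✓.
Low-risk (own payoff 2800 − 33×24 = 2008): to k=0 gives 542 → no gain ✓; to k=23 gives 1907 − 33×23 = 1148 → no gain ✓.
Mid-risk (own payoff 1907 − 239×23 = -3590): to k=0 gives 542 → profitable ✗; to k=24 gives 2800 − 239×24 = -2936 → profitable ✗.
4 of the 6 constraints hold; not an equilibrium.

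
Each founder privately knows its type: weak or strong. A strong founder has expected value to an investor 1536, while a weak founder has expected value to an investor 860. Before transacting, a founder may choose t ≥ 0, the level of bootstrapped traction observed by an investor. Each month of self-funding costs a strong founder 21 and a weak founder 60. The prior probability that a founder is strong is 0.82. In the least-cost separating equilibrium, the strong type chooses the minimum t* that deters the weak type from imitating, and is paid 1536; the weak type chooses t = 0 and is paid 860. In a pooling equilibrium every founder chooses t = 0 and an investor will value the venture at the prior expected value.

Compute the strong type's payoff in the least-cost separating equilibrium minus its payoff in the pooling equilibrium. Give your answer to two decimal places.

Least-cost separating signal: t* solves 860 = 1536 − 60·t*, so t* = (1536 − 860)/60 ≈ 11.2667.
Strong type's separating payoff: 1536 − 21 × t* = 1536 − 21 × (1536 − 860)/60 = 1536 − 14196/60 = 1299.4.
Pooling payoff: 0.82 × 1536 + 0.18 × 860 = 1414.32.
Difference: 1299.4 − 1414.32 = -114.92.
The strong type would prefer the pooling outcome.

-114.92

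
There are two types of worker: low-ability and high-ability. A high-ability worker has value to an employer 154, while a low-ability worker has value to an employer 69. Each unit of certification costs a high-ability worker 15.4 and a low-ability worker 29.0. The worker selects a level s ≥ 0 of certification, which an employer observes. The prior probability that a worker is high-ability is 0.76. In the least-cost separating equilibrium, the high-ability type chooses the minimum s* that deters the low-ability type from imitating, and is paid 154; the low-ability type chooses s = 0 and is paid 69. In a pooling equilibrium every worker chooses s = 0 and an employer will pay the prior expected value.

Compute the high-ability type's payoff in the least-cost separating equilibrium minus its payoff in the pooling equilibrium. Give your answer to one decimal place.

Least-cost separating signal: s* solves 69 = 154 − 29.0·s*, so s* = (154 − 69)/29.0 ≈ 2.9310.
High-ability type's separating payoff: 154 − 15.4 × s* = 154 − 15.4 × (154 − 69)/29.0 = 154 − 1309/29.0 ≈ 108.862.
Pooling payoff: 0.76 × 154 + 0.24 × 69 = 133.6.
Difference: 108.862 − 133.6 = -24.738, i.e. -24.7 to one decimal place.
The high-ability type would prefer the pooling outcome.

-24.7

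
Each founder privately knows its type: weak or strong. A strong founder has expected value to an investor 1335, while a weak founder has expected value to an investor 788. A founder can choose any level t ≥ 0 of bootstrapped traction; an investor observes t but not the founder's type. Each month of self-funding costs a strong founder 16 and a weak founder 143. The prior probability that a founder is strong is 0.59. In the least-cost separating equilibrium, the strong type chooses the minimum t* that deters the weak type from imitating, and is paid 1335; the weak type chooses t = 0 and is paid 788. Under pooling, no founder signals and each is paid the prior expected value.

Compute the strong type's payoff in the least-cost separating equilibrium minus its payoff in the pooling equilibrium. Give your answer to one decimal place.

163.1

Least-cost separating signal: t* solves 788 = 1335 − 143·t*, so t* = (1335 − 788)/143 ≈ 3.8252.
Strong type's separating payoff: 1335 − 16 × t* = 1335 − 16 × (1335 − 788)/143 = 1335 − 8752/143 ≈ 1273.797.
Pooling payoff: 0.59 × 1335 + 0.41 × 788 = 1110.73.
Difference: 1273.797 − 1110.73 = 163.067, i.e. 163.1 to one decimal place.
The strong type prefers to separate.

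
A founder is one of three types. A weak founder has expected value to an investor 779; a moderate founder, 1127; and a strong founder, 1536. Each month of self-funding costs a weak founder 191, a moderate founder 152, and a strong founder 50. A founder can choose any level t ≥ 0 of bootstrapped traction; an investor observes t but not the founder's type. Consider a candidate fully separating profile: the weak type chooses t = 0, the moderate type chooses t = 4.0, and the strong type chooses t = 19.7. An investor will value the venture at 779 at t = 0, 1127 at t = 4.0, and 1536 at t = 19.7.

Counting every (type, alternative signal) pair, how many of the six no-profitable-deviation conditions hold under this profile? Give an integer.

3

Moderate (own payoff 1127 − 152×4.0 = 519): to t=0 gives 779 → profitable ✗; to t=19.7 gives 1536 − 152×19.7 = -1458.4 → no gain ✓.
Strong (own payoff 1536 − 50×19.7 = 551): to t=0 gives 779 → profitable ✗; to t=4.0 gives 1127 − 50×4.0 = 927 → profitable ✗.
Weak (own payoff 779): to t=4.0 gives 1127 − 191×4.0 = 363 → no gain ✓; to t=19.7 gives 1536 − 191×19.7 = -2226.7 → no gain ✓.
3 of the 6 constraints hold; not an equilibrium.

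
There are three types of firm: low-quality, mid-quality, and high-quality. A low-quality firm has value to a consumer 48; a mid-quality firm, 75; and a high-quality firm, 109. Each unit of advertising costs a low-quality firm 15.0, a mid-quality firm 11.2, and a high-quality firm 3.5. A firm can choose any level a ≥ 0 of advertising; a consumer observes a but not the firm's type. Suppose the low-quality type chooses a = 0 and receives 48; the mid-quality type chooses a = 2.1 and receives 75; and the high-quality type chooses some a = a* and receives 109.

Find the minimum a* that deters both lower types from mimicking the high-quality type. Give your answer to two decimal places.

5.14

Low-quality type (on-path payoff 48) won't mimic when 48 ≥ 109 − 15.0·a*, i.e. a* ≥ 4.07.
Mid-quality type (on-path payoff 75 − 11.2×2.1 = 51.48) won't mimic when 51.48 ≥ 109 − 11.2·a*, i.e. a* ≥ 5.14.
Both must hold, so a* = max(4.07, 5.14) = 5.14. The mid-quality type's constraint binds.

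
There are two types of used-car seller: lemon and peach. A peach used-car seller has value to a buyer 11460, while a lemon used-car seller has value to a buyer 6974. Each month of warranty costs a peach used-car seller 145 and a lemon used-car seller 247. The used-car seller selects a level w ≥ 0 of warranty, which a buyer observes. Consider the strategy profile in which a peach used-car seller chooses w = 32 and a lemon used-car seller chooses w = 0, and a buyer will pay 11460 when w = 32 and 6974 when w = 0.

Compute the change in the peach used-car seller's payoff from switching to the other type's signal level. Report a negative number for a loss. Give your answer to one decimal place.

154.0

Playing w = 32 the peach used-car seller receives 11460 − 145 × 32 = 6820.
Deviating to w = 0 yields 6974 instead.
Gain from deviating: 6974 − 6820 = 154.0.
The gain is positive, so the peach type's incentive-compatibility constraint is violated — this profile is not a separating equilibrium.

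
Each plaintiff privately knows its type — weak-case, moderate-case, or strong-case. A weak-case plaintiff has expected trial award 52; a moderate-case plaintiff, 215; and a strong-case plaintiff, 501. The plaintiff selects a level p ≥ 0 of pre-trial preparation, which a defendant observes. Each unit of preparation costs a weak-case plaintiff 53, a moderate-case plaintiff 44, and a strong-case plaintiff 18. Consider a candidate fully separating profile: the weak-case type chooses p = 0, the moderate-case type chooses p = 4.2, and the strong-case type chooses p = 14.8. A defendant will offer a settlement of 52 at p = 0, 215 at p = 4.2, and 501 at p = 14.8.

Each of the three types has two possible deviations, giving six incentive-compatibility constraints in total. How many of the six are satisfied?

Strong-case (own payoff 501 − 18×14.8 = 234.6): to p=0 gives 52 → no gain ✓; to p=4.2 gives 215 − 18×4.2 = 139.4 → no gain ✓.
Weak-case (own payoff 52): to p=4.2 gives 215 − 53×4.2 = -7.6 → no gain ✓; to p=14.8 gives 501 − 53×14.8 = -283.4 → no gain ✓.
Moderate-case (own payoff 215 − 44×4.2 = 30.2): to p=0 gives 52 → profitable ✗; to p=14.8 gives 501 − 44×14.8 = -150.2 → no gain ✓.
5 of the 6 constraints hold; not an equilibrium.

5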